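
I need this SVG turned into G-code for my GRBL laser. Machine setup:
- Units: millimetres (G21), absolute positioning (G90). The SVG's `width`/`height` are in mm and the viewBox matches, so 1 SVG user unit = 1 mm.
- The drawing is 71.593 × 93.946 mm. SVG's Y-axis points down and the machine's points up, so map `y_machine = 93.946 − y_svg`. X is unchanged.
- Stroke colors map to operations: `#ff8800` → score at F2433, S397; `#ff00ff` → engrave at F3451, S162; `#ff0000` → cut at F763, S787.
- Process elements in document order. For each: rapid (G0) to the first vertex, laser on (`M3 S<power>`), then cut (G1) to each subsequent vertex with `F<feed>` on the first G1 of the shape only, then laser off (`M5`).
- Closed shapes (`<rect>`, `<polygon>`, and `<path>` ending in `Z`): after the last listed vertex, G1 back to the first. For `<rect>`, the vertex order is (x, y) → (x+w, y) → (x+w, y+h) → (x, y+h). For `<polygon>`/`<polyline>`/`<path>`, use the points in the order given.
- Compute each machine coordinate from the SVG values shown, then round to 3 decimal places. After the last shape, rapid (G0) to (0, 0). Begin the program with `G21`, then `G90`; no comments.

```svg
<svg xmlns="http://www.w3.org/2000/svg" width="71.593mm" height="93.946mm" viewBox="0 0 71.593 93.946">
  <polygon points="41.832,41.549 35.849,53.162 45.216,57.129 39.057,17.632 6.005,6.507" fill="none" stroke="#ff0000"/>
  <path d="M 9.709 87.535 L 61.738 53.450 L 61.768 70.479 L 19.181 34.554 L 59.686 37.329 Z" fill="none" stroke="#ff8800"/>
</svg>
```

G21
G90
G0 X41.832 Y52.397
M3 S787
G1 X35.849 Y40.784 F763
G1 X45.216 Y36.817
G1 X39.057 Y76.314
G1 X6.005 Y87.439
G1 X41.832 Y52.397
M5
G0 X9.709 Y6.411
M3 S397
G1 X61.738 Y40.496 F2433
G1 X61.768 Y23.467
G1 X19.181 Y59.392
G1 X59.686 Y56.617
G1 X9.709 Y6.411
M5
G0 X0.000 Y0.000

1 u = 1 mm; y_m = 93.946 − y.

[1] `<polygon>` closed polygon, #ff0000→cut S787 F763: (41.832,52.397) → (35.849,40.784) → (45.216,36.817) → (39.057,76.314) → (6.005,87.439) → (41.832,52.397) (closed)

[2] `<path>` closed polygon, #ff8800→score S397 F2433: (9.709,6.411) → (61.738,40.496) → (61.768,23.467) → (19.181,59.392) → (59.686,56.617) → (9.709,6.411) (closed)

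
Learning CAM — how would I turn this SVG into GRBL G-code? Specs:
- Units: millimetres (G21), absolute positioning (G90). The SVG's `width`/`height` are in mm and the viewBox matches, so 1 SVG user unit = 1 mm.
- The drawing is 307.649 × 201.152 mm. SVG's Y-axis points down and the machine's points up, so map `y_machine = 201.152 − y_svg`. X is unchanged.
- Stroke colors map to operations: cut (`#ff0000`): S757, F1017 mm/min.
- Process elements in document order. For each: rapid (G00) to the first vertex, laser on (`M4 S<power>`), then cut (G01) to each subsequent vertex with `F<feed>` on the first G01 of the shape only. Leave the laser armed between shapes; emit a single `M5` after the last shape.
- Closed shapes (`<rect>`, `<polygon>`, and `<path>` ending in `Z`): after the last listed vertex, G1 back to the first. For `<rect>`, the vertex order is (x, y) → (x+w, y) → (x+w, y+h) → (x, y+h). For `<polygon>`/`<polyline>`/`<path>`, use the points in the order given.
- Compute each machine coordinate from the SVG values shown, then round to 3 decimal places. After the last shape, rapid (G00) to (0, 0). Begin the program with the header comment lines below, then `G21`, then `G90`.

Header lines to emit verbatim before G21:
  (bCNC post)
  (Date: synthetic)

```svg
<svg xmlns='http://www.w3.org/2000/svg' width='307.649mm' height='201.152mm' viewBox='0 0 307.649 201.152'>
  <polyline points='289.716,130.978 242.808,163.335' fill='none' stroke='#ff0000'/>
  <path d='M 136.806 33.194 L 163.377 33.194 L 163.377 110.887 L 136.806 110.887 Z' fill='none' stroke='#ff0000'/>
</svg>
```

viewBox `0 0 307.649 201.152` with mm width/height → 1 unit = 1 mm. Flip: y_m = 201.152 − y_svg.

**Shape 1** — `<polyline>` line segment, stroke `#ff0000` → cut (S757, F1017). Machine vertices: (289.716,70.174) → (242.808,37.817). Open path.

**Shape 2** — `<path>` rectangle, stroke `#ff0000` → cut (S757, F1017). Machine vertices: (136.806,167.958) → (163.377,167.958) → (163.377,90.265) → (136.806,90.265) → (136.806,167.958). Closed: final G1 returns to the first vertex.

(bCNC post)
(Date: synthetic)
G21
G90
G00 X289.716 Y70.174
M4 S757
G01 X242.808 Y37.817 F1017
G00 X136.806 Y167.958
M4 S757
G01 X163.377 Y167.958 F1017
G01 X163.377 Y90.265
G01 X136.806 Y90.265
G01 X136.806 Y167.958
M5
G00 X0.000 Y0.000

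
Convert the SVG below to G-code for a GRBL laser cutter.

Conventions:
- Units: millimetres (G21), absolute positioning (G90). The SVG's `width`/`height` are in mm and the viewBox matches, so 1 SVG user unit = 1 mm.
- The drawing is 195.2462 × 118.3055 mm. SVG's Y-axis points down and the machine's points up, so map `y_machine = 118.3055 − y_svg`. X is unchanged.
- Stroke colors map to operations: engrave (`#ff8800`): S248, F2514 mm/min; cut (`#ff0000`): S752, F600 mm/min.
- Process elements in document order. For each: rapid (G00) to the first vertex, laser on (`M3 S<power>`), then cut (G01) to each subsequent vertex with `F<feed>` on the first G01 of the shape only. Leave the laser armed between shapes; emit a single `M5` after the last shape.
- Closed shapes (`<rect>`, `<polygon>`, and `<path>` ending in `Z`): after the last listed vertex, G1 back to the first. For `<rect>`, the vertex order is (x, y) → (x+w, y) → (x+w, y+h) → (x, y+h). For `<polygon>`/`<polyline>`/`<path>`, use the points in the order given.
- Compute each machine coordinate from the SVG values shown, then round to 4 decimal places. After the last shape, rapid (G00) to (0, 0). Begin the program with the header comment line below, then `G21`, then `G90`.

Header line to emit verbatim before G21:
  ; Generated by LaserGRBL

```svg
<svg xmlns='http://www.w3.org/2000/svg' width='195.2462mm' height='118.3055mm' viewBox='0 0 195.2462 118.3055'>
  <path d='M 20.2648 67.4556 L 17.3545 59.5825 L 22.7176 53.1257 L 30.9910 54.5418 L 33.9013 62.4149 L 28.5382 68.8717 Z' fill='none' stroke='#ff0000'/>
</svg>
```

; Generated by LaserGRBL
G21
G90
G00 X20.2648 Y50.8499
M3 S752
G01 X17.3545 Y58.7230 F600
G01 X22.7176 Y65.1798
G01 X30.9910 Y63.7637
G01 X33.9013 Y55.8906
G01 X28.5382 Y49.4338
G01 X20.2648 Y50.8499
M5
G00 X0.0000 Y0.0000

viewBox `0 0 195.2462 118.3055` with mm width/height → 1 unit = 1 mm. Flip: y_m = 118.3055 − y_svg.

**Shape 1** — `<path>` regular polygon, stroke `#ff0000` → cut (S752, F600). Machine vertices: (20.2648,50.8499) → (17.3545,58.7230) → (22.7176,65.1798) → (30.9910,63.7637) → (33.9013,55.8906) → (28.5382,49.4338) → (20.2648,50.8499). Closed: final G1 returns to the first vertex.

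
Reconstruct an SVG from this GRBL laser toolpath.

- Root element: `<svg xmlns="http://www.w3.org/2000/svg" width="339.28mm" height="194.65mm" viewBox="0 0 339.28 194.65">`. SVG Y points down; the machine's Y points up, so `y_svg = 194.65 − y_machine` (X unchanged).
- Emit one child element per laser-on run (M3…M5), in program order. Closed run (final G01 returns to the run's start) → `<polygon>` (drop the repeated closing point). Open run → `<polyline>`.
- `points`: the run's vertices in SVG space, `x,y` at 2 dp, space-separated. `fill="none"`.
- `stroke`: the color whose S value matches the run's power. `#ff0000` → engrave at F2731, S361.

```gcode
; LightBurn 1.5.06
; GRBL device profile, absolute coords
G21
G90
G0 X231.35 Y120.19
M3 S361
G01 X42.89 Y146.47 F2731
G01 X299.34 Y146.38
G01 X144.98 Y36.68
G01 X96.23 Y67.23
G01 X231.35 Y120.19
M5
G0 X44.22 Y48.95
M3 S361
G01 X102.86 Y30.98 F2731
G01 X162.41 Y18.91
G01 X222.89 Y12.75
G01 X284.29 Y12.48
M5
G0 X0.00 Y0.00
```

y_svg = 194.65 − y_m. Every run uses S361, so all elements get stroke `#ff0000` (engrave).

[1] closed run; points: 231.35,74.46 42.89,48.18 299.34,48.27 144.98,157.97 96.23,127.42

[2] open run; points: 44.22,145.70 102.86,163.67 162.41,175.74 222.89,181.90 284.29,182.17

<svg xmlns="http://www.w3.org/2000/svg" width="339.28mm" height="194.65mm" viewBox="0 0 339.28 194.65">
  <polygon points="231.35,74.46 42.89,48.18 299.34,48.27 144.98,157.97 96.23,127.42" fill="none" stroke="#ff0000"/>
  <polyline points="44.22,145.70 102.86,163.67 162.41,175.74 222.89,181.90 284.29,182.17" fill="none" stroke="#ff0000"/>
</svg>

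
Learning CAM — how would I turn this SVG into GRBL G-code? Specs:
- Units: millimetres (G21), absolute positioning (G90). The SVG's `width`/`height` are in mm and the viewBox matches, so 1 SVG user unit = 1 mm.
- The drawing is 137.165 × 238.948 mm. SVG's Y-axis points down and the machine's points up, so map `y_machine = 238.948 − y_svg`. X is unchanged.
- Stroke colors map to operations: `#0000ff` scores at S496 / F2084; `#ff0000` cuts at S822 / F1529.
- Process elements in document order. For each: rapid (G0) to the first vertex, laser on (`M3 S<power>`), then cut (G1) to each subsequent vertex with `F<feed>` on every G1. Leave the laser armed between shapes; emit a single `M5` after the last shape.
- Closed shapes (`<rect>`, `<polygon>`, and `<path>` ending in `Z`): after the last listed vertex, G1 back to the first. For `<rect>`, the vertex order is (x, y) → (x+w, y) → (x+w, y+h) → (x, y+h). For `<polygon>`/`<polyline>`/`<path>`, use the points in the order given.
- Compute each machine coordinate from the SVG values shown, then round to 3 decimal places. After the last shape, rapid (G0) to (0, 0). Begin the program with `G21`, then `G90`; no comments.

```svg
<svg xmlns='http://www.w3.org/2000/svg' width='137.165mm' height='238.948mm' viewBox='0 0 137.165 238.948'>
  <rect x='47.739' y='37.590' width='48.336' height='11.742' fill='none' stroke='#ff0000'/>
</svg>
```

Since the viewBox matches the mm dimensions, user units are millimetres directly. The only transform is the Y-flip y_m = 238.948 − y_svg.

Shape 1 is a rectangle drawn with `<rect>`. Its stroke #ff0000 means cut at S822, F1529. After flipping Y the toolpath is (47.739,201.358) → (96.075,201.358) → (96.075,189.616) → (47.739,189.616) → (47.739,201.358), returning to the start.

G21
G90
G0 X47.739 Y201.358
M3 S822
G1 X96.075 Y201.358 F1529
G1 X96.075 Y189.616 F1529
G1 X47.739 Y189.616 F1529
G1 X47.739 Y201.358 F1529
M5
G0 X0.000 Y0.000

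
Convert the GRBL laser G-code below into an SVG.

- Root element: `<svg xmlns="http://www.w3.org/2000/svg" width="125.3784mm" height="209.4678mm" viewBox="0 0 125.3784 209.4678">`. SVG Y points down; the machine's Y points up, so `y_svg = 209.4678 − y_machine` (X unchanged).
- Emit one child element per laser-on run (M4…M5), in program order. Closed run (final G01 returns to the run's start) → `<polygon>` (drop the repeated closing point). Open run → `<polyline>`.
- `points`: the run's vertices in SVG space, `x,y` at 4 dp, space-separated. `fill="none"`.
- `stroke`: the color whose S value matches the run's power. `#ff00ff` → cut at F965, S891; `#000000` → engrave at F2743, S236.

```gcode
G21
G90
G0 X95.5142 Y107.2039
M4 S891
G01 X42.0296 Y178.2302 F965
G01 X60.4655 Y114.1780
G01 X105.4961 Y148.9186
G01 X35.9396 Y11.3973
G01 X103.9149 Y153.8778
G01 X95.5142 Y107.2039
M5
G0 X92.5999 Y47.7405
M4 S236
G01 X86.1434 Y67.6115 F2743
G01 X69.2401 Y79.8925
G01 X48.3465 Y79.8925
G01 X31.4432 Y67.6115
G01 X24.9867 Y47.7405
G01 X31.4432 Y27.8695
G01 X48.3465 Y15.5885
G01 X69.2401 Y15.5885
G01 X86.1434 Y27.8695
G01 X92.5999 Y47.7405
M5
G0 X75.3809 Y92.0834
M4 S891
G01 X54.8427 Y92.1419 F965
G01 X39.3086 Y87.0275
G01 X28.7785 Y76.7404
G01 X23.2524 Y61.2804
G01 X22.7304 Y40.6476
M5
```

Each laser-on run becomes one SVG element. Flip Y back into SVG space with y_svg = 209.4678 − y_machine.

Run 1: the run's S891 means `#ff00ff` (cut). The run returns to its start, so emit a `<polygon>` with points (Y-flipped): 95.5142,102.2639 42.0296,31.2376 60.4655,95.2898 105.4961,60.5492 35.9396,198.0705 103.9149,55.5900.

Run 2: the run's S236 means `#000000` (engrave). The run returns to its start, so emit a `<polygon>` with points (Y-flipped): 92.5999,161.7273 86.1434,141.8563 69.2401,129.5753 48.3465,129.5753 31.4432,141.8563 24.9867,161.7273 31.4432,181.5983 48.3465,193.8793 69.2401,193.8793 86.1434,181.5983.

Run 3: the run's S891 means `#ff00ff` (cut). The run is open, so emit a `<polyline>` with points (Y-flipped): 75.3809,117.3844 54.8427,117.3259 39.3086,122.4403 28.7785,132.7274 23.2524,148.1874 22.7304,168.8202.

<svg xmlns="http://www.w3.org/2000/svg" width="125.3784mm" height="209.4678mm" viewBox="0 0 125.3784 209.4678">
  <polygon points="95.5142,102.2639 42.0296,31.2376 60.4655,95.2898 105.4961,60.5492 35.9396,198.0705 103.9149,55.5900" fill="none" stroke="#ff00ff"/>
  <polygon points="92.5999,161.7273 86.1434,141.8563 69.2401,129.5753 48.3465,129.5753 31.4432,141.8563 24.9867,161.7273 31.4432,181.5983 48.3465,193.8793 69.2401,193.8793 86.1434,181.5983" fill="none" stroke="#000000"/>
  <polyline points="75.3809,117.3844 54.8427,117.3259 39.3086,122.4403 28.7785,132.7274 23.2524,148.1874 22.7304,168.8202" fill="none" stroke="#ff00ff"/>
</svg>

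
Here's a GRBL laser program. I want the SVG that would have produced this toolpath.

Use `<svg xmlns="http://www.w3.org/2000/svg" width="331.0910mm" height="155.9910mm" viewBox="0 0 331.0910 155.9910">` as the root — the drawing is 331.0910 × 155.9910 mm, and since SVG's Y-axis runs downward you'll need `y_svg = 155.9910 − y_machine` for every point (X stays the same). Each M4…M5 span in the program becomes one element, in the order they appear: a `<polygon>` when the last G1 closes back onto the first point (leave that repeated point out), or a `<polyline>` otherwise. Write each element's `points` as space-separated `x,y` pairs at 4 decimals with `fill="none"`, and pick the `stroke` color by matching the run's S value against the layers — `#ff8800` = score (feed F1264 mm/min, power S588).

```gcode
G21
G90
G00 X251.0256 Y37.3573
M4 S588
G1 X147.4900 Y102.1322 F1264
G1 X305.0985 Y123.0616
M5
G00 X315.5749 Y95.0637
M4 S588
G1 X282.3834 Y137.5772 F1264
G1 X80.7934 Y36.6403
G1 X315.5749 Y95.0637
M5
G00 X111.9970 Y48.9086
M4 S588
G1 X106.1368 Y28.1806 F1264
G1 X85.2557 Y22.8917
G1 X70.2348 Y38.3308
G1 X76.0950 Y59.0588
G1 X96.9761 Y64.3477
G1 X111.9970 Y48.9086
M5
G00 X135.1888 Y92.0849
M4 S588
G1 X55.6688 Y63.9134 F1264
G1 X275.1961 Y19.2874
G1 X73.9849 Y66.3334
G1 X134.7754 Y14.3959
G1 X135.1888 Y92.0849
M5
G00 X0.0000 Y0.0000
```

<svg xmlns="http://www.w3.org/2000/svg" width="331.0910mm" height="155.9910mm" viewBox="0 0 331.0910 155.9910">
  <polyline points="251.0256,118.6337 147.4900,53.8588 305.0985,32.9294" fill="none" stroke="#ff8800"/>
  <polygon points="315.5749,60.9273 282.3834,18.4138 80.7934,119.3507" fill="none" stroke="#ff8800"/>
  <polygon points="111.9970,107.0824 106.1368,127.8104 85.2557,133.0993 70.2348,117.6602 76.0950,96.9322 96.9761,91.6433" fill="none" stroke="#ff8800"/>
  <polygon points="135.1888,63.9061 55.6688,92.0776 275.1961,136.7036 73.9849,89.6576 134.7754,141.5951" fill="none" stroke="#ff8800"/>
</svg>

Machine Y-up, SVG Y-down with viewBox height 155.9910, so y_svg = 155.9910 − y_machine; X carries over. Every run uses S588, so all elements get stroke `#ff8800` (score).

Run 1: The run is open, so emit a `<polyline>` with points (Y-flipped): 251.0256,118.6337 147.4900,53.8588 305.0985,32.9294.

Run 2: The run returns to its start, so emit a `<polygon>` with points (Y-flipped): 315.5749,60.9273 282.3834,18.4138 80.7934,119.3507.

Run 3: The run returns to its start, so emit a `<polygon>` with points (Y-flipped): 111.9970,107.0824 106.1368,127.8104 85.2557,133.0993 70.2348,117.6602 76.0950,96.9322 96.9761,91.6433.

Run 4: The run returns to its start, so emit a `<polygon>` with points (Y-flipped): 135.1888,63.9061 55.6688,92.0776 275.1961,136.7036 73.9849,89.6576 134.7754,141.5951.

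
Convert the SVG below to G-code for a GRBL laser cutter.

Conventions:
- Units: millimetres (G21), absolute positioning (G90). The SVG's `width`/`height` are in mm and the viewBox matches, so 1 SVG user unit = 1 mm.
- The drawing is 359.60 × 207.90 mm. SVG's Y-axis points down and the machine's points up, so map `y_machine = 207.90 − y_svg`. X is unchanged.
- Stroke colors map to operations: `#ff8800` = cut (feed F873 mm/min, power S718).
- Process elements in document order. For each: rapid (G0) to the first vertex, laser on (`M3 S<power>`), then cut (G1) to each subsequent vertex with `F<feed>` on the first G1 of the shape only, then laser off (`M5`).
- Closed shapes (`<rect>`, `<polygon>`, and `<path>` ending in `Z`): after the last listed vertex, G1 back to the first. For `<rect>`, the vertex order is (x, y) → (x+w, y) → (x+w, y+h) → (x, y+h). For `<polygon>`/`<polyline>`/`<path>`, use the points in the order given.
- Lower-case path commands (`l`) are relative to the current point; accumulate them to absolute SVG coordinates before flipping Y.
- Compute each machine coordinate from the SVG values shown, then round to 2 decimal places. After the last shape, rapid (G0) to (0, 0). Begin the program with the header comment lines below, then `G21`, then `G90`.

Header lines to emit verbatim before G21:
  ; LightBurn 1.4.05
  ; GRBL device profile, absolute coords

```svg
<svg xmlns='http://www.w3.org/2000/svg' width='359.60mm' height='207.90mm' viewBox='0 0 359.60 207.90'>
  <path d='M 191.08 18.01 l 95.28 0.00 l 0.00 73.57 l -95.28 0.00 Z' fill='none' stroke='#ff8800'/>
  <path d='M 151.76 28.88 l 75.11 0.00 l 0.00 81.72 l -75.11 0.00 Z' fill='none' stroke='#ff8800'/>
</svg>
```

; LightBurn 1.4.05
; GRBL device profile, absolute coords
G21
G90
G0 X191.08 Y189.89
M3 S718
G1 X286.36 Y189.89 F873
G1 X286.36 Y116.32
G1 X191.08 Y116.32
G1 X191.08 Y189.89
M5
G0 X151.76 Y179.02
M3 S718
G1 X226.87 Y179.02 F873
G1 X226.87 Y97.30
G1 X151.76 Y97.30
G1 X151.76 Y179.02
M5
G0 X0.00 Y0.00

Since the viewBox matches the mm dimensions, user units are millimetres directly. The only transform is the Y-flip y_m = 207.90 − y_svg.

Shape 1 is a rectangle drawn with `<path>`. Its stroke #ff8800 means cut at S718, F873. After flipping Y the toolpath is (191.08,189.89) → (286.36,189.89) → (286.36,116.32) → (191.08,116.32) → (191.08,189.89), returning to the start.

Shape 2 is a rectangle drawn with `<path>`. Its stroke #ff8800 means cut at S718, F873. After flipping Y the toolpath is (151.76,179.02) → (226.87,179.02) → (226.87,97.30) → (151.76,97.30) → (151.76,179.02), returning to the start.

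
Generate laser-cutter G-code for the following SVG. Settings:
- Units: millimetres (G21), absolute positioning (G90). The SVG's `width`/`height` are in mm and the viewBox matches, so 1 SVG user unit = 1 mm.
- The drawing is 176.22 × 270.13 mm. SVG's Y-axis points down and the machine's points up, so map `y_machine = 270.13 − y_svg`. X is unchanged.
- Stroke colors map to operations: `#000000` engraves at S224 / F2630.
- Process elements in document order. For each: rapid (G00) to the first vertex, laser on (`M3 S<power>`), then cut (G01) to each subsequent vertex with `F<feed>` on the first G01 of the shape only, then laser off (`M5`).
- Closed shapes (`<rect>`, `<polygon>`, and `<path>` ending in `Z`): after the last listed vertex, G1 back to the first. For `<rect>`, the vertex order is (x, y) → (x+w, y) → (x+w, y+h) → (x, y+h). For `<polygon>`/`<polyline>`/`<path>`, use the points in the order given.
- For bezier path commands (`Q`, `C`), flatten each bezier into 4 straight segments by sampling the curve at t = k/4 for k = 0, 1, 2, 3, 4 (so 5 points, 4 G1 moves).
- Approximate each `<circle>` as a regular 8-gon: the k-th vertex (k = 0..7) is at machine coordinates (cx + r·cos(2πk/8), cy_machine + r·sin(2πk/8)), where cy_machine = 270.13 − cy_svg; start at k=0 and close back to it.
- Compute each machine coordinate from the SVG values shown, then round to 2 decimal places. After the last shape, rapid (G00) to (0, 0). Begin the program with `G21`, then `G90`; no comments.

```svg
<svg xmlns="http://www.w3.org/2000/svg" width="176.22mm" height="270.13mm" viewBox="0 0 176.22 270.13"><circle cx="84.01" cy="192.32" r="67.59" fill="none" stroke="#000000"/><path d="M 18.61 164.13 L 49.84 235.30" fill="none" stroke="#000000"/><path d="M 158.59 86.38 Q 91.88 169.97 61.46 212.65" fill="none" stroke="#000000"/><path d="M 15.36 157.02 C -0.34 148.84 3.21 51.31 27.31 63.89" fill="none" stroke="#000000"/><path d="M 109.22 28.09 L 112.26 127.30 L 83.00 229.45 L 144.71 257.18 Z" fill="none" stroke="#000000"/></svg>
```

G21
G90
G00 X151.60 Y77.81
M3 S224
G01 X131.80 Y125.60 F2630
G01 X84.01 Y145.40
G01 X36.22 Y125.60
G01 X16.42 Y77.81
G01 X36.22 Y30.02
G01 X84.01 Y10.22
G01 X131.80 Y30.02
G01 X151.60 Y77.81
M5
G00 X18.61 Y106.00
M3 S224
G01 X49.84 Y34.83 F2630
M5
G00 X158.59 Y183.75
M3 S224
G01 X127.50 Y144.51 F2630
G01 X100.95 Y110.39
G01 X78.94 Y81.38
G01 X61.46 Y57.48
M5
G00 X15.36 Y113.11
M3 S224
G01 X7.21 Y132.88 F2630
G01 X6.41 Y167.46
G01 X13.07 Y198.15
G01 X27.31 Y206.24
M5
G00 X109.22 Y242.04
M3 S224
G01 X112.26 Y142.83 F2630
G01 X83.00 Y40.68
G01 X144.71 Y12.95
G01 X109.22 Y242.04
M5
G00 X0.00 Y0.00

viewBox `0 0 176.22 270.13` with mm width/height → 1 unit = 1 mm. Flip: y_m = 270.13 − y_svg.

**Shape 1** — `<circle>` circle, stroke `#000000` → engrave (S224, F2630). Machine vertices: (151.60,77.81) → (131.80,125.60) → (84.01,145.40) → (36.22,125.60) → (16.42,77.81) → (36.22,30.02) → (84.01,10.22) → (131.80,30.02) → (151.60,77.81). Closed: final G1 returns to the first vertex.

**Shape 2** — `<path>` line segment, stroke `#000000` → engrave (S224, F2630). Machine vertices: (18.61,106.00) → (49.84,34.83). Open path.

**Shape 3** — `<path>` quadratic bezier, stroke `#000000` → engrave (S224, F2630). Control points (SVG): P0=(158.59,86.38), P1=(91.88,169.97), P2=(61.46,212.65); sampled at t=k/4. Machine vertices: (158.59,183.75) → (127.50,144.51) → (100.95,110.39) → (78.94,81.38) → (61.46,57.48). Open path.

**Shape 4** — `<path>` cubic bezier, stroke `#000000` → engrave (S224, F2630). Control points (SVG): P0=(15.36,157.02), P1=(-0.34,148.84), P2=(3.21,51.31), P3=(27.31,63.89); sampled at t=k/4. Machine vertices: (15.36,113.11) → (7.21,132.88) → (6.41,167.46) → (13.07,198.15) → (27.31,206.24). Open path.

**Shape 5** — `<path>` closed polygon, stroke `#000000` → engrave (S224, F2630). Machine vertices: (109.22,242.04) → (112.26,142.83) → (83.00,40.68) → (144.71,12.95) → (109.22,242.04). Closed: final G1 returns to the first vertex.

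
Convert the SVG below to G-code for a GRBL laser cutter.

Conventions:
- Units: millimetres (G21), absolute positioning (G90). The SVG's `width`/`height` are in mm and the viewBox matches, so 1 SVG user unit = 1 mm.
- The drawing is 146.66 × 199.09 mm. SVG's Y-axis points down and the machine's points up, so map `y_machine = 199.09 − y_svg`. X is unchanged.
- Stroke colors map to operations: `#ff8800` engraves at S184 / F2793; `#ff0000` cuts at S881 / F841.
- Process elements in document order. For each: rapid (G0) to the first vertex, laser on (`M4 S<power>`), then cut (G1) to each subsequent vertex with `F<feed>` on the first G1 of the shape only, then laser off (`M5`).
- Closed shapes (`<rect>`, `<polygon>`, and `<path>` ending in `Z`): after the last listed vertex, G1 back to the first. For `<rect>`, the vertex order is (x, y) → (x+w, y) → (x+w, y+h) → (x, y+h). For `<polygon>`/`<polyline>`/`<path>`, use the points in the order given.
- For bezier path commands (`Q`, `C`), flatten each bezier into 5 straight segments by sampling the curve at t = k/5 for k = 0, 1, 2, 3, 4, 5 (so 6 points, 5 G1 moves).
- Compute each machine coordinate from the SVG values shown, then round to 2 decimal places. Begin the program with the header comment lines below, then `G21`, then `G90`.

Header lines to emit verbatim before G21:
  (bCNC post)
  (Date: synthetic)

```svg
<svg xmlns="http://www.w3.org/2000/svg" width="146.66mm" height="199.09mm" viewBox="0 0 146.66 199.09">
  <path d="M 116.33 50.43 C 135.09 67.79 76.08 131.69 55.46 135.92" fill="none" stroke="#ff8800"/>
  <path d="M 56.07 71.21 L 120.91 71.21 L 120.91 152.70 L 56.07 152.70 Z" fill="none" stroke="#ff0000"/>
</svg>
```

(bCNC post)
(Date: synthetic)
G21
G90
G0 X116.33 Y148.66
M4 S184
G1 X119.18 Y133.51 F2793
G1 X108.95 Y112.29
G1 X91.20 Y90.09
G1 X71.51 Y72.02
G1 X55.46 Y63.17
M5
G0 X56.07 Y127.88
M4 S881
G1 X120.91 Y127.88 F841
G1 X120.91 Y46.39
G1 X56.07 Y46.39
G1 X56.07 Y127.88
M5

viewBox `0 0 146.66 199.09` with mm width/height → 1 unit = 1 mm. Flip: y_m = 199.09 − y_svg.

**Shape 1** — `<path>` cubic bezier, stroke `#ff8800` → engrave (S184, F2793). Control points (SVG): P0=(116.33,50.43), P1=(135.09,67.79), P2=(76.08,131.69), P3=(55.46,135.92); sampled at t=k/5. Machine vertices: (116.33,148.66) → (119.18,133.51) → (108.95,112.29) → (91.20,90.09) → (71.51,72.02) → (55.46,63.17). Open path.

**Shape 2** — `<path>` rectangle, stroke `#ff0000` → cut (S881, F841). Machine vertices: (56.07,127.88) → (120.91,127.88) → (120.91,46.39) → (56.07,46.39) → (56.07,127.88). Closed: final G1 returns to the first vertex.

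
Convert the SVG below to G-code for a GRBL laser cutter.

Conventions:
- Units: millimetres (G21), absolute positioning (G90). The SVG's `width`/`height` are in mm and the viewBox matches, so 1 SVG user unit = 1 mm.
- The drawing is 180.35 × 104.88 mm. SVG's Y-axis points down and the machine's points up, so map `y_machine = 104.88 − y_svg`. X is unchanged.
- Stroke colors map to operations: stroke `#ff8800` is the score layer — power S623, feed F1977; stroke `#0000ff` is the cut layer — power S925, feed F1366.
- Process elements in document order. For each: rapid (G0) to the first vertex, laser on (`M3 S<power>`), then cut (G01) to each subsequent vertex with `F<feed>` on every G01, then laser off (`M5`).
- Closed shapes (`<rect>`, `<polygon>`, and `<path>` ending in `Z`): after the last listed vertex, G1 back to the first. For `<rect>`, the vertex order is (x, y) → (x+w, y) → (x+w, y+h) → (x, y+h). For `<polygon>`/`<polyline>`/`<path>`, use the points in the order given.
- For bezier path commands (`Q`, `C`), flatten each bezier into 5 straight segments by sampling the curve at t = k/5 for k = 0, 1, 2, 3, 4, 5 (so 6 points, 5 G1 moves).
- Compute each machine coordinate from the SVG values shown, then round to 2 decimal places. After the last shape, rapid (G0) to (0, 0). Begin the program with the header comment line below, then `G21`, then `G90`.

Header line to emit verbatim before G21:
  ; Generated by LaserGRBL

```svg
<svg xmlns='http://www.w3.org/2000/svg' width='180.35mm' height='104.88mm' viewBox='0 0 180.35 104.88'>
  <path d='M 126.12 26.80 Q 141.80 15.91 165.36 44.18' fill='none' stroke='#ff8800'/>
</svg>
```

viewBox `0 0 180.35 104.88` with mm width/height → 1 unit = 1 mm. Flip: y_m = 104.88 − y_svg.

**Shape 1** — `<path>` quadratic bezier, stroke `#ff8800` → score (S623, F1977). Control points (SVG): P0=(126.12,26.80), P1=(141.80,15.91), P2=(165.36,44.18); sampled at t=k/5. Machine vertices: (126.12,78.08) → (132.71,80.87) → (139.92,80.53) → (147.77,77.05) → (156.25,70.44) → (165.36,60.70). Open path.

; Generated by LaserGRBL
G21
G90
G0 X126.12 Y78.08
M3 S623
G01 X132.71 Y80.87 F1977
G01 X139.92 Y80.53 F1977
G01 X147.77 Y77.05 F1977
G01 X156.25 Y70.44 F1977
G01 X165.36 Y60.70 F1977
M5
G0 X0.00 Y0.00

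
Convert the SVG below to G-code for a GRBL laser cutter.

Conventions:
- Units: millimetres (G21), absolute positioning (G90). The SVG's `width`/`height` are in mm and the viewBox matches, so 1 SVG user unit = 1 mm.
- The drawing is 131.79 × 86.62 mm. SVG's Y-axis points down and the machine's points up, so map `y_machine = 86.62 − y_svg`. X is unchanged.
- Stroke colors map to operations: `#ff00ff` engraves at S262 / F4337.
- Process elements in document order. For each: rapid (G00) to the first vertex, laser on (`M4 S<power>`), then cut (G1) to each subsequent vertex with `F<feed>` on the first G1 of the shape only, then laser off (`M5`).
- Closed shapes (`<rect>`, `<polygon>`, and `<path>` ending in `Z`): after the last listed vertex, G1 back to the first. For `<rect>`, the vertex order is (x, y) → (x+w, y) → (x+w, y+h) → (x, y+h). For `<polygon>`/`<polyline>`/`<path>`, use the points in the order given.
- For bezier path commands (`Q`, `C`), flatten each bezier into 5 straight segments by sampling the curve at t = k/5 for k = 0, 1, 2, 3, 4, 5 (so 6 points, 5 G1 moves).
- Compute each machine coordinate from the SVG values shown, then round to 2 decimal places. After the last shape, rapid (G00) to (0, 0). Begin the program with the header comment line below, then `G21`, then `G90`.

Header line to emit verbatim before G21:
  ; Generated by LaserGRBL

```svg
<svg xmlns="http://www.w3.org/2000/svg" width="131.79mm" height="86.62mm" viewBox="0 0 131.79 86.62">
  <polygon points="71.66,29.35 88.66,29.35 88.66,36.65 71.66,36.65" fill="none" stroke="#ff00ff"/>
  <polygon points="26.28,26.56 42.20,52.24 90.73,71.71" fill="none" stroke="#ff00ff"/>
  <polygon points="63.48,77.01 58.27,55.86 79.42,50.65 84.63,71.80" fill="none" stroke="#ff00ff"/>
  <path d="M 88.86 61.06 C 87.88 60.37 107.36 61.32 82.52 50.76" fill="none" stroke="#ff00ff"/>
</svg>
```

1 u = 1 mm; y_m = 86.62 − y.

[1] `<polygon>` rectangle, #ff00ff→engrave S262 F4337: (71.66,57.27) → (88.66,57.27) → (88.66,49.97) → (71.66,49.97) → (71.66,57.27) (closed)

[2] `<polygon>` closed polygon, #ff00ff→engrave S262 F4337: (26.28,60.06) → (42.20,34.38) → (90.73,14.91) → (26.28,60.06) (closed)

[3] `<polygon>` regular polygon, #ff00ff→engrave S262 F4337: (63.48,9.61) → (58.27,30.76) → (79.42,35.97) → (84.63,14.82) → (63.48,9.61) (closed)

[4] `<path>` cubic bezier, #ff00ff→engrave S262 F4337: (88.86,25.56) → (90.21,25.88) → (93.36,26.44) → (95.20,27.87) → (92.62,30.80) → (82.52,35.86)

; Generated by LaserGRBL
G21
G90
G00 X71.66 Y57.27
M4 S262
G1 X88.66 Y57.27 F4337
G1 X88.66 Y49.97
G1 X71.66 Y49.97
G1 X71.66 Y57.27
M5
G00 X26.28 Y60.06
M4 S262
G1 X42.20 Y34.38 F4337
G1 X90.73 Y14.91
G1 X26.28 Y60.06
M5
G00 X63.48 Y9.61
M4 S262
G1 X58.27 Y30.76 F4337
G1 X79.42 Y35.97
G1 X84.63 Y14.82
G1 X63.48 Y9.61
M5
G00 X88.86 Y25.56
M4 S262
G1 X90.21 Y25.88 F4337
G1 X93.36 Y26.44
G1 X95.20 Y27.87
G1 X92.62 Y30.80
G1 X82.52 Y35.86
M5
G00 X0.00 Y0.00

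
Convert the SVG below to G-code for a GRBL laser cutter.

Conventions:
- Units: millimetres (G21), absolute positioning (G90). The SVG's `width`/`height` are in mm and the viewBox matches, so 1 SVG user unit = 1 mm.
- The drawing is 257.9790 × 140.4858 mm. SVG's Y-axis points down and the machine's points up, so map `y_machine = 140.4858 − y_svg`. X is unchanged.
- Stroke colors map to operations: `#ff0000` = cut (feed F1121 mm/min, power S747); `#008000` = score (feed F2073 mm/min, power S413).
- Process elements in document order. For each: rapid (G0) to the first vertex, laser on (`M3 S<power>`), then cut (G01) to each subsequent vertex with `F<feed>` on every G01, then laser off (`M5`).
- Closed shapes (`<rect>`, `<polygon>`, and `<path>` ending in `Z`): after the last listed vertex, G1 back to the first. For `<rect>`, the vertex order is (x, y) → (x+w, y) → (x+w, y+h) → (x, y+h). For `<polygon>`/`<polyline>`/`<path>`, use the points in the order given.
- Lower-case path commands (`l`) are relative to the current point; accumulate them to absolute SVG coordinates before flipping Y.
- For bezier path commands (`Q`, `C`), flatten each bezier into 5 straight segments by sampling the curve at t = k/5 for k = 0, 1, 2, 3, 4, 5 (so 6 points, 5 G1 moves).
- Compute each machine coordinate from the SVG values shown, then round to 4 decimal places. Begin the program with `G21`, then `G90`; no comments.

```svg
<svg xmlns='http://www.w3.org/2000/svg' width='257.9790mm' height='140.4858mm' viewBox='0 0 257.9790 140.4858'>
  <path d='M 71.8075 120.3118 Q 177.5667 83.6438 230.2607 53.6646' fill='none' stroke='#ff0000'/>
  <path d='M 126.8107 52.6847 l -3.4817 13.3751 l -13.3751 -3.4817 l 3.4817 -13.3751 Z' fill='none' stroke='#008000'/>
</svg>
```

Since the viewBox matches the mm dimensions, user units are millimetres directly. The only transform is the Y-flip y_m = 140.4858 − y_svg.

Shape 1 is a quadratic bezier drawn with `<path>`. Its stroke #ff0000 means cut at S747, F1121. After flipping Y the toolpath is (71.8075,20.1740) → (111.9886,34.5736) → (147.9244,48.4382) → (179.6151,61.7676) → (207.0605,74.5620) → (230.2607,86.8212).

Shape 2 is a regular polygon drawn with `<path>`. Its stroke #008000 means score at S413, F2073. After flipping Y the toolpath is (126.8107,87.8011) → (123.3290,74.4260) → (109.9539,77.9077) → (113.4356,91.2828) → (126.8107,87.8011), returning to the start.

G21
G90
G0 X71.8075 Y20.1740
M3 S747
G01 X111.9886 Y34.5736 F1121
G01 X147.9244 Y48.4382 F1121
G01 X179.6151 Y61.7676 F1121
G01 X207.0605 Y74.5620 F1121
G01 X230.2607 Y86.8212 F1121
M5
G0 X126.8107 Y87.8011
M3 S413
G01 X123.3290 Y74.4260 F2073
G01 X109.9539 Y77.9077 F2073
G01 X113.4356 Y91.2828 F2073
G01 X126.8107 Y87.8011 F2073
M5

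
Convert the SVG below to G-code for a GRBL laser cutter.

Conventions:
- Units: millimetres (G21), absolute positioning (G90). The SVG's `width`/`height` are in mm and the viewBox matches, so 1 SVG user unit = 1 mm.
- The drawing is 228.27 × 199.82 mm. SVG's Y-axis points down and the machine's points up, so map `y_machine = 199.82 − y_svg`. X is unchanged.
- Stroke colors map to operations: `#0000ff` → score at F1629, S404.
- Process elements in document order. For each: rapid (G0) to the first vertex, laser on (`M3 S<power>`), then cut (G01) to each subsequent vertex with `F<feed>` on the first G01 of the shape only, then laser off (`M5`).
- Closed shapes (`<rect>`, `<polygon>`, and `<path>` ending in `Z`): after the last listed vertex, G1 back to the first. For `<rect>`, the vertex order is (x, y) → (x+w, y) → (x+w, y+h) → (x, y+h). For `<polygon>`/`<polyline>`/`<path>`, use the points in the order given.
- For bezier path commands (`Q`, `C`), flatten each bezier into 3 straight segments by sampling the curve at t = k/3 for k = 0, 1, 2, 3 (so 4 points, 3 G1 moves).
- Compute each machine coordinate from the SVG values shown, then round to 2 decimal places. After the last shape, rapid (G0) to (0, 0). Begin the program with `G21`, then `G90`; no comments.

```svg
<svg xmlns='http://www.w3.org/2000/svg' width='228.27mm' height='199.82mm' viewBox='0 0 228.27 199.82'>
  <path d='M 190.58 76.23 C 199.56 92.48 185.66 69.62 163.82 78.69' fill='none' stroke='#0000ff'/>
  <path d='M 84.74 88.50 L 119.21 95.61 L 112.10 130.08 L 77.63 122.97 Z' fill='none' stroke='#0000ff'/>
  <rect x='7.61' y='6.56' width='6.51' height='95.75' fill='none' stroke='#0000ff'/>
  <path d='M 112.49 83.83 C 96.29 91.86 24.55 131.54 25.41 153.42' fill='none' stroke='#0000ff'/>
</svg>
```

G21
G90
G0 X190.58 Y123.59
M3 S404
G01 X192.49 Y117.75 F1629
G01 X182.46 Y122.19
G01 X163.82 Y121.13
M5
G0 X84.74 Y111.32
M3 S404
G01 X119.21 Y104.21 F1629
G01 X112.10 Y69.74
G01 X77.63 Y76.85
G01 X84.74 Y111.32
M5
G0 X7.61 Y193.26
M3 S404
G01 X14.12 Y193.26 F1629
G01 X14.12 Y97.51
G01 X7.61 Y97.51
G01 X7.61 Y193.26
M5
G0 X112.49 Y115.99
M3 S404
G01 X82.52 Y99.24 F1629
G01 X44.00 Y72.38
G01 X25.41 Y46.40
M5
G0 X0.00 Y0.00

1 u = 1 mm; y_m = 199.82 − y.

[1] `<path>` cubic bezier, #0000ff→score S404 F1629: (190.58,123.59) → (192.49,117.75) → (182.46,122.19) → (163.82,121.13)

[2] `<path>` regular polygon, #0000ff→score S404 F1629: (84.74,111.32) → (119.21,104.21) → (112.10,69.74) → (77.63,76.85) → (84.74,111.32) (closed)

[3] `<rect>` rectangle, #0000ff→score S404 F1629: (7.61,193.26) → (14.12,193.26) → (14.12,97.51) → (7.61,97.51) → (7.61,193.26) (closed)

[4] `<path>` cubic bezier, #0000ff→score S404 F1629: (112.49,115.99) → (82.52,99.24) → (44.00,72.38) → (25.41,46.40)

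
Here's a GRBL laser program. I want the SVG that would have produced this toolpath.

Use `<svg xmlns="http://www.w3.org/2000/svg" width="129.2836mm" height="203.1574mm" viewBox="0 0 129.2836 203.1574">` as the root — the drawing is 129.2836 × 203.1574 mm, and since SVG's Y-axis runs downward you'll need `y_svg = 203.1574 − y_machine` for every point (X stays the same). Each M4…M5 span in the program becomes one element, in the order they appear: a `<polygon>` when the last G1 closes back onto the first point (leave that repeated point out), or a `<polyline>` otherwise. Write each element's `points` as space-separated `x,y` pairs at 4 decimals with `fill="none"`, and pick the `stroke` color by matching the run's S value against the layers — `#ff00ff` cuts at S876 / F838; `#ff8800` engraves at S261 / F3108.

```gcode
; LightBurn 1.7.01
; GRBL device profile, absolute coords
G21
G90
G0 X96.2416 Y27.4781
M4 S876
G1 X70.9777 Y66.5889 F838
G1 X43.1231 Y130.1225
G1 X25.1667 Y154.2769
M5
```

<svg xmlns="http://www.w3.org/2000/svg" width="129.2836mm" height="203.1574mm" viewBox="0 0 129.2836 203.1574">
  <polyline points="96.2416,175.6793 70.9777,136.5685 43.1231,73.0349 25.1667,48.8805" fill="none" stroke="#ff00ff"/>
</svg>

Each laser-on run becomes one SVG element. Flip Y back into SVG space with y_svg = 203.1574 − y_machine. Every run uses S876, so all elements get stroke `#ff00ff` (cut).

Run 1: The run is open, so emit a `<polyline>` with points (Y-flipped): 96.2416,175.6793 70.9777,136.5685 43.1231,73.0349 25.1667,48.8805.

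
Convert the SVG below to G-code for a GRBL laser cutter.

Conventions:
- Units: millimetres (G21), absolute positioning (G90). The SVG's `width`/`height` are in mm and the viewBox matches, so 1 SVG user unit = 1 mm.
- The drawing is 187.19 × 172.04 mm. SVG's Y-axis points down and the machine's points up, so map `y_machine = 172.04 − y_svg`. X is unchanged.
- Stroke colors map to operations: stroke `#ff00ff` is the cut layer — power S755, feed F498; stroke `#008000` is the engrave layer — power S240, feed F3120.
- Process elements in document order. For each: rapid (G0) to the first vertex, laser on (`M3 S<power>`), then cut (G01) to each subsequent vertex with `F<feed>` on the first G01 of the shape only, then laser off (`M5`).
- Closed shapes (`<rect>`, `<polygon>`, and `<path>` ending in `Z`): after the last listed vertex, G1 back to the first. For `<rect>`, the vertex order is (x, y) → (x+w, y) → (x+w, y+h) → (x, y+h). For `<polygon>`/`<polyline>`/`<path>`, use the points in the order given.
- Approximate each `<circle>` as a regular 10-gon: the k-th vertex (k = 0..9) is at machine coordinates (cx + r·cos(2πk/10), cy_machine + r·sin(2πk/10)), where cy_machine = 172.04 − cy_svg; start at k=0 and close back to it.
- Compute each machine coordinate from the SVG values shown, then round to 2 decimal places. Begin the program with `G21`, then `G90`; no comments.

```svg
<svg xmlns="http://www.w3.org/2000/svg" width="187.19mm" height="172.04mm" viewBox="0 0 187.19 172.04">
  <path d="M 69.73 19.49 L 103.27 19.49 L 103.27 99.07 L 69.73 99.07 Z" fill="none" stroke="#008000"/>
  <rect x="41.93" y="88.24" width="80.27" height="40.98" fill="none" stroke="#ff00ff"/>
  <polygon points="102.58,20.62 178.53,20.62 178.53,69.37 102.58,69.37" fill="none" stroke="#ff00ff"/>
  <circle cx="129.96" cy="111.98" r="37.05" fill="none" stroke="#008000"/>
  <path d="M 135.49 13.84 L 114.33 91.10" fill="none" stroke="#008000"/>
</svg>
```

G21
G90
G0 X69.73 Y152.55
M3 S240
G01 X103.27 Y152.55 F3120
G01 X103.27 Y72.97
G01 X69.73 Y72.97
G01 X69.73 Y152.55
M5
G0 X41.93 Y83.80
M3 S755
G01 X122.20 Y83.80 F498
G01 X122.20 Y42.82
G01 X41.93 Y42.82
G01 X41.93 Y83.80
M5
G0 X102.58 Y151.42
M3 S755
G01 X178.53 Y151.42 F498
G01 X178.53 Y102.67
G01 X102.58 Y102.67
G01 X102.58 Y151.42
M5
G0 X167.01 Y60.06
M3 S240
G01 X159.93 Y81.84 F3120
G01 X141.41 Y95.30
G01 X118.51 Y95.30
G01 X99.99 Y81.84
G01 X92.91 Y60.06
G01 X99.99 Y38.28
G01 X118.51 Y24.82
G01 X141.41 Y24.82
G01 X159.93 Y38.28
G01 X167.01 Y60.06
M5
G0 X135.49 Y158.20
M3 S240
G01 X114.33 Y80.94 F3120
M5

viewBox `0 0 187.19 172.04` with mm width/height → 1 unit = 1 mm. Flip: y_m = 172.04 − y_svg.

**Shape 1** — `<path>` rectangle, stroke `#008000` → engrave (S240, F3120). Machine vertices: (69.73,152.55) → (103.27,152.55) → (103.27,72.97) → (69.73,72.97) → (69.73,152.55). Closed: final G1 returns to the first vertex.

**Shape 2** — `<rect>` rectangle, stroke `#ff00ff` → cut (S755, F498). Machine vertices: (41.93,83.80) → (122.20,83.80) → (122.20,42.82) → (41.93,42.82) → (41.93,83.80). Closed: final G1 returns to the first vertex.

**Shape 3** — `<polygon>` rectangle, stroke `#ff00ff` → cut (S755, F498). Machine vertices: (102.58,151.42) → (178.53,151.42) → (178.53,102.67) → (102.58,102.67) → (102.58,151.42). Closed: final G1 returns to the first vertex.

**Shape 4** — `<circle>` circle, stroke `#008000` → engrave (S240, F3120). Machine vertices: (167.01,60.06) → (159.93,81.84) → (141.41,95.30) → (118.51,95.30) → (99.99,81.84) → (92.91,60.06) → (99.99,38.28) → (118.51,24.82) → (141.41,24.82) → (159.93,38.28) → (167.01,60.06). Closed: final G1 returns to the first vertex.

**Shape 5** — `<path>` line segment, stroke `#008000` → engrave (S240, F3120). Machine vertices: (135.49,158.20) → (114.33,80.94). Open path.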